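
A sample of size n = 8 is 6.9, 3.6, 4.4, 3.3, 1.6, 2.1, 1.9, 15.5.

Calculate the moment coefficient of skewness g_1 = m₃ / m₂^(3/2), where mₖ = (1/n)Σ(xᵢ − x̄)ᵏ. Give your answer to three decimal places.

1.721

x̄ = (6.9 + 3.6 + 4.4 + 3.3 + 1.6 + 2.1 + 1.9 + 15.5) / 8 = 4.9125
deviations (xᵢ − x̄): 1.9875, -1.3125, -0.5125, -1.6125, -3.3125, -2.8125, -3.0125, 10.5875
Σ(xᵢ − x̄)² = 148.5888 ⇒ m₂ = 148.5888/8 = 18.57359
Σ(xᵢ − x̄)³ = 1102.1369 ⇒ m₃ = 1102.1369/8 = 137.76711
m₂^(3/2) = 18.57359^(1.5) = 80.04679
g_1 = m₃ / m₂^(3/2) = 137.76711 / 80.04679 ≈ 1.721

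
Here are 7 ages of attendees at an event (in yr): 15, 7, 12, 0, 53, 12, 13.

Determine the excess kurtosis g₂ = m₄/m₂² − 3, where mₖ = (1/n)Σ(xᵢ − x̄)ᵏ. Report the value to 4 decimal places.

x̄ = 16.0000
Σ(xᵢ − x̄)² = 1748.0000 ⇒ m₂ = 249.71429
Σ(xᵢ − x̄)⁴ = 1946852.0000 ⇒ m₄ = 278121.71429
m₂² = 62357.22449
g₂ = m₄/m₂² − 3 = 4.46014 − 3 ≈ 1.4601

1.4601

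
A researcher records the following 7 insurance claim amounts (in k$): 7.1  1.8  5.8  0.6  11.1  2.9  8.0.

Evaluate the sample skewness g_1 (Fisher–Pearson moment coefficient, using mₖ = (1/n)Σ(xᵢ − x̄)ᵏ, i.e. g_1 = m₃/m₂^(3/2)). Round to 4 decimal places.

0.1804

x̄ = (7.1 + 1.8 + 5.8 + 0.6 + 11.1 + 2.9 + 8.0) / 7 = 5.3286
deviations (xᵢ − x̄): 1.7714, -3.5286, 0.4714, -4.7286, 5.7714, -2.4286, 2.6714
Σ(xᵢ − x̄)² = 84.5143 ⇒ m₂ = 84.5143/7 = 12.07347
Σ(xᵢ − x̄)³ = 52.9858 ⇒ m₃ = 52.9858/7 = 7.56939
m₂^(3/2) = 12.07347^(1.5) = 41.95156
g_1 = m₃ / m₂^(3/2) = 7.56939 / 41.95156 ≈ 0.1804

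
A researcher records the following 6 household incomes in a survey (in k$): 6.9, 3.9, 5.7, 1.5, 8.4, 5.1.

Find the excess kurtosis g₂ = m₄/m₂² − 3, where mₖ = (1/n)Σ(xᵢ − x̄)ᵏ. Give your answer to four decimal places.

x̄ = 5.2500
Σ(xᵢ − x̄)² = 28.7550 ⇒ m₂ = 4.79250
Σ(xᵢ − x̄)⁴ = 306.9849 ⇒ m₄ = 51.16416
m₂² = 22.96806
g₂ = m₄/m₂² − 3 = 2.22762 − 3 ≈ -0.7724

-0.7724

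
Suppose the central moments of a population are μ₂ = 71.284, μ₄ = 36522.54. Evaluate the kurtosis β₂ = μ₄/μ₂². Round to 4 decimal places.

7.1875

μ₂² = 71.284² = 5081.40866
μ₄/μ₂² = 36522.54 / 5081.40866 = 7.18748
β₂ ≈ 7.1875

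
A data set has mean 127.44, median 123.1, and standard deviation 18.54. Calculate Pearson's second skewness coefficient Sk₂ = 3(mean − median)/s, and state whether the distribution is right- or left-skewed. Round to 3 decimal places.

Sk₂ = 3(127.44 − 123.1) / 18.54 = 3 × 4.3400 / 18.54
    = 13.0200 / 18.54 ≈ 0.702
Sk₂ > 0 ⇒ mean > median ⇒ right-skewed (positive skew).

0.702, right-skewed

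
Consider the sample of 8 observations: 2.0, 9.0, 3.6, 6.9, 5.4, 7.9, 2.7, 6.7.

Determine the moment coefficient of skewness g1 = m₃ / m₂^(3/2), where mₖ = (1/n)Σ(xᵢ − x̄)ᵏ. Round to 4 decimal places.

x̄ = (2.0 + 9.0 + 3.6 + 6.9 + 5.4 + 7.9 + 2.7 + 6.7) / 8 = 5.5250
deviations (xᵢ − x̄): -3.5250, 3.4750, -1.9250, 1.3750, -0.1250, 2.3750, -2.8250, 1.1750
Σ(xᵢ − x̄)² = 45.1150 ⇒ m₂ = 45.1150/8 = 5.63938
Σ(xᵢ − x̄)³ = -13.8998 ⇒ m₃ = -13.8998/8 = -1.73747
m₂^(3/2) = 5.63938^(1.5) = 13.39203
g1 = m₃ / m₂^(3/2) = -1.73747 / 13.39203 ≈ -0.1297

-0.1297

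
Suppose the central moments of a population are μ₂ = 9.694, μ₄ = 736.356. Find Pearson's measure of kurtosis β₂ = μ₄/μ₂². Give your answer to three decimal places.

7.836

μ₂² = 9.694² = 93.97364
μ₄/μ₂² = 736.356 / 93.97364 = 7.83577
β₂ ≈ 7.836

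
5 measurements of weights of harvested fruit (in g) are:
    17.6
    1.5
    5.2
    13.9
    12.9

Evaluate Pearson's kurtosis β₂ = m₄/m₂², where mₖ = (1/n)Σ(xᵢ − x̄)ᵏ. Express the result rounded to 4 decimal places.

x̄ = 10.2200
Σ(xᵢ − x̄)² = 176.4280 ⇒ m₂ = 35.28560
Σ(xᵢ − x̄)⁴ = 9618.2528 ⇒ m₄ = 1923.65055
m₂² = 1245.07357
β₂ = m₄/m₂² = 1923.65055 / 1245.07357 ≈ 1.5450

1.5450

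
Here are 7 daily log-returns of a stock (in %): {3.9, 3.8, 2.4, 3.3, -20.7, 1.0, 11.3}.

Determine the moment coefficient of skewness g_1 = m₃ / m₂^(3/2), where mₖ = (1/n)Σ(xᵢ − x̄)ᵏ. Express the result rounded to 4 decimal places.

-1.5395

x̄ = (3.9 + 3.8 + 2.4 + 3.3 - 20.7 + 1.0 + 11.3) / 7 = 0.7143
deviations (xᵢ − x̄): 3.1857, 3.0857, 1.6857, 2.5857, -21.4143, 0.2857, 10.5857
Σ(xᵢ − x̄)² = 599.9086 ⇒ m₂ = 599.9086/7 = 85.70122
Σ(xᵢ − x̄)³ = -8549.9634 ⇒ m₃ = -8549.9634/7 = -1221.42334
m₂^(3/2) = 85.70122^(1.5) = 793.37871
g_1 = m₃ / m₂^(3/2) = -1221.42334 / 793.37871 ≈ -1.5395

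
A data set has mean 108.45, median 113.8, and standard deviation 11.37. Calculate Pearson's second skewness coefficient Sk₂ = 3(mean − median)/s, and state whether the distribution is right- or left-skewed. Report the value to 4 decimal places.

Sk₂ = 3(108.45 − 113.8) / 11.37 = 3 × -5.3500 / 11.37
    = -16.0500 / 11.37 ≈ -1.4116
Sk₂ < 0 ⇒ mean < median ⇒ left-skewed (negative skew).

-1.4116, left-skewed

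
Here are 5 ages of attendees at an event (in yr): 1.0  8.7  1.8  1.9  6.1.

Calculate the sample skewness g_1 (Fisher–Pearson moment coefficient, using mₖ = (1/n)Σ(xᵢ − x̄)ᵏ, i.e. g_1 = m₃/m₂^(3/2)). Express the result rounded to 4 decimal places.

0.5955

x̄ = (1.0 + 8.7 + 1.8 + 1.9 + 6.1) / 5 = 3.9000
deviations (xᵢ − x̄): -2.9000, 4.8000, -2.1000, -2.0000, 2.2000
Σ(xᵢ − x̄)² = 44.7000 ⇒ m₂ = 44.7000/5 = 8.94000
Σ(xᵢ − x̄)³ = 79.5900 ⇒ m₃ = 79.5900/5 = 15.91800
m₂^(3/2) = 8.94000^(1.5) = 26.73045
g_1 = m₃ / m₂^(3/2) = 15.91800 / 26.73045 ≈ 0.5955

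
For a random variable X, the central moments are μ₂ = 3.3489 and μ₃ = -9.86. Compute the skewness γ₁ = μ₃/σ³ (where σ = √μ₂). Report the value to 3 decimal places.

σ = √μ₂ = √3.3489 = 1.83000
σ³ = μ₂^(3/2) = 6.12849
γ₁ = μ₃/σ³ = -9.86 / 6.12849 ≈ -1.609

-1.609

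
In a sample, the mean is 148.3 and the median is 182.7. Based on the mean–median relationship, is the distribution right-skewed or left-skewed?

mean − median = 148.3 − 182.7 = -34.4
mean < median ⇒ the longer tail is on the left ⇒ left-skewed (negatively skewed).

left-skewed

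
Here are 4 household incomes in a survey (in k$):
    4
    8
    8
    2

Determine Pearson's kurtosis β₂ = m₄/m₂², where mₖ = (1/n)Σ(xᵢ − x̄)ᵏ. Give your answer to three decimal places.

1.280

x̄ = 5.5000
Σ(xᵢ − x̄)² = 27.0000 ⇒ m₂ = 6.75000
Σ(xᵢ − x̄)⁴ = 233.2500 ⇒ m₄ = 58.31250
m₂² = 45.56250
β₂ = m₄/m₂² = 58.31250 / 45.56250 ≈ 1.280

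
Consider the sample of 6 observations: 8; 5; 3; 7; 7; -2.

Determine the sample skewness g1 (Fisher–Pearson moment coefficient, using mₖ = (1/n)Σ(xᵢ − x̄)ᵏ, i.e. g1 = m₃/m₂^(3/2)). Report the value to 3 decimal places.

-1.012

x̄ = (8 + 5 + 3 + 7 + 7 - 2) / 6 = 4.6667
deviations (xᵢ − x̄): 3.3333, 0.3333, -1.6667, 2.3333, 2.3333, -6.6667
Σ(xᵢ − x̄)² = 69.3333 ⇒ m₂ = 69.3333/6 = 11.55556
Σ(xᵢ − x̄)³ = -238.4444 ⇒ m₃ = -238.4444/6 = -39.74074
m₂^(3/2) = 11.55556^(1.5) = 39.28134
g1 = m₃ / m₂^(3/2) = -39.74074 / 39.28134 ≈ -1.012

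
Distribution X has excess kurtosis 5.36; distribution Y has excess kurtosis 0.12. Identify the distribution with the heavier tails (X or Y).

Higher excess kurtosis ⇒ heavier tails relative to the normal distribution.
5.36 vs 0.12: the larger is 5.36, so X has heavier tails.

X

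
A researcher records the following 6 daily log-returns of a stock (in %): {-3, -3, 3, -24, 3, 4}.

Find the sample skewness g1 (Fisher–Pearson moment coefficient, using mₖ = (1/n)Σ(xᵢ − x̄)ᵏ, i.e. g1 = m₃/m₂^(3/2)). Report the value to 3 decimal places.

x̄ = (-3 - 3 + 3 - 24 + 3 + 4) / 6 = -3.3333
deviations (xᵢ − x̄): 0.3333, 0.3333, 6.3333, -20.6667, 6.3333, 7.3333
Σ(xᵢ − x̄)² = 561.3333 ⇒ m₂ = 561.3333/6 = 93.55556
Σ(xᵢ − x̄)³ = -7924.4444 ⇒ m₃ = -7924.4444/6 = -1320.74074
m₂^(3/2) = 93.55556^(1.5) = 904.90789
g1 = m₃ / m₂^(3/2) = -1320.74074 / 904.90789 ≈ -1.460

-1.460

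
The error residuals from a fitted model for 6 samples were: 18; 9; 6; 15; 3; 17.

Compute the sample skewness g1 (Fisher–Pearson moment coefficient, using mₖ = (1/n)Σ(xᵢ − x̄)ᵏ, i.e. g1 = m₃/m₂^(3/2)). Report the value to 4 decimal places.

-0.1964

x̄ = (18 + 9 + 6 + 15 + 3 + 17) / 6 = 11.3333
deviations (xᵢ − x̄): 6.6667, -2.3333, -5.3333, 3.6667, -8.3333, 5.6667
Σ(xᵢ − x̄)² = 193.3333 ⇒ m₂ = 193.3333/6 = 32.22222
Σ(xᵢ − x̄)³ = -215.5556 ⇒ m₃ = -215.5556/6 = -35.92593
m₂^(3/2) = 32.22222^(1.5) = 182.90822
g1 = m₃ / m₂^(3/2) = -35.92593 / 182.90822 ≈ -0.1964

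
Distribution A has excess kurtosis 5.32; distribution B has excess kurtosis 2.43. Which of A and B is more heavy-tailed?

Higher excess kurtosis ⇒ heavier tails relative to the normal distribution.
5.32 vs 2.43: the larger is 5.32, so A has heavier tails.

A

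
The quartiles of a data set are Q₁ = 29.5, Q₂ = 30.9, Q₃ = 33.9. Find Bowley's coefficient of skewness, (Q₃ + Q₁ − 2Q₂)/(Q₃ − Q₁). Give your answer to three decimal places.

0.364

numerator: Q₃ + Q₁ − 2Q₂ = 33.9 + 29.5 − 2×30.9 = 1.6000
denominator: Q₃ − Q₁ = 33.9 − 29.5 = 4.4000
Bowley skewness = 1.6000 / 4.4000 ≈ 0.364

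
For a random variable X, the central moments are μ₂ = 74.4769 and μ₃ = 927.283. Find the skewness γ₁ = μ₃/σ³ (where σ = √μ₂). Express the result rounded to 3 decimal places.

σ = √μ₂ = √74.4769 = 8.63000
σ³ = μ₂^(3/2) = 642.73565
γ₁ = μ₃/σ³ = 927.283 / 642.73565 ≈ 1.443

1.443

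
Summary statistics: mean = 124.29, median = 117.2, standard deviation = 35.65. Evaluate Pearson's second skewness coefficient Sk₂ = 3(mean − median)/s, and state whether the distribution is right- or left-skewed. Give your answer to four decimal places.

Sk₂ = 3(124.29 − 117.2) / 35.65 = 3 × 7.0900 / 35.65
    = 21.2700 / 35.65 ≈ 0.5966
Sk₂ > 0 ⇒ mean > median ⇒ right-skewed (positive skew).

0.5966, right-skewed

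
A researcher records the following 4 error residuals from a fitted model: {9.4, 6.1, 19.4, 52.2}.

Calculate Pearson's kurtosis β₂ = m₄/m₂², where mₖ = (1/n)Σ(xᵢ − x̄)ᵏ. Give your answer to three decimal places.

2.127

x̄ = 21.7750
Σ(xᵢ − x̄)² = 1330.1675 ⇒ m₂ = 332.54188
Σ(xᵢ − x̄)⁴ = 940739.7413 ⇒ m₄ = 235184.93533
m₂² = 110584.09863
β₂ = m₄/m₂² = 235184.93533 / 110584.09863 ≈ 2.127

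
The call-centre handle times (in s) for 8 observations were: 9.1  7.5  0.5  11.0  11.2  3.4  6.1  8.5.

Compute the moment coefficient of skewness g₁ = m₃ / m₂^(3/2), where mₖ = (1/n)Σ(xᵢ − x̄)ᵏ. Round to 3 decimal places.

-0.652

x̄ = (9.1 + 7.5 + 0.5 + 11.0 + 11.2 + 3.4 + 6.1 + 8.5) / 8 = 7.1625
deviations (xᵢ − x̄): 1.9375, 0.3375, -6.6625, 3.8375, 4.0375, -3.7625, -1.0625, 1.3375
Σ(xᵢ − x̄)² = 96.3588 ⇒ m₂ = 96.3588/8 = 12.04484
Σ(xᵢ − x̄)³ = -218.1702 ⇒ m₃ = -218.1702/8 = -27.27128
m₂^(3/2) = 12.04484^(1.5) = 41.80245
g₁ = m₃ / m₂^(3/2) = -27.27128 / 41.80245 ≈ -0.652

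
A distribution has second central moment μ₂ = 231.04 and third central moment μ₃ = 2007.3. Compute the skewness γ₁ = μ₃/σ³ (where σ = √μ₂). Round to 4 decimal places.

σ = √μ₂ = √231.04 = 15.20000
σ³ = μ₂^(3/2) = 3511.80800
γ₁ = μ₃/σ³ = 2007.3 / 3511.80800 ≈ 0.5716

0.5716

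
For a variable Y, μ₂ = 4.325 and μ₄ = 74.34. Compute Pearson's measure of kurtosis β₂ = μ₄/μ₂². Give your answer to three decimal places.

3.974

μ₂² = 4.325² = 18.70563
μ₄/μ₂² = 74.34 / 18.70563 = 3.97421
β₂ ≈ 3.974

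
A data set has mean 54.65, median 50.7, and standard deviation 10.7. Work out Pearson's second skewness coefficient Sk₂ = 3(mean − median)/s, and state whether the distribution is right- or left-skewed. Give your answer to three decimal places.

1.107, right-skewed

Sk₂ = 3(54.65 − 50.7) / 10.7 = 3 × 3.9500 / 10.7
    = 11.8500 / 10.7 ≈ 1.107
Sk₂ > 0 ⇒ mean > median ⇒ right-skewed (positive skew).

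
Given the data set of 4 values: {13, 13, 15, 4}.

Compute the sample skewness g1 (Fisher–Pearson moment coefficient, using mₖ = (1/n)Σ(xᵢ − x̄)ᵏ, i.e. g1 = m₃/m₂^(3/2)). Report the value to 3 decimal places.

x̄ = (13 + 13 + 15 + 4) / 4 = 11.2500
deviations (xᵢ − x̄): 1.7500, 1.7500, 3.7500, -7.2500
Σ(xᵢ − x̄)² = 72.7500 ⇒ m₂ = 72.7500/4 = 18.18750
Σ(xᵢ − x̄)³ = -317.6250 ⇒ m₃ = -317.6250/4 = -79.40625
m₂^(3/2) = 18.18750^(1.5) = 77.56388
g1 = m₃ / m₂^(3/2) = -79.40625 / 77.56388 ≈ -1.024

-1.024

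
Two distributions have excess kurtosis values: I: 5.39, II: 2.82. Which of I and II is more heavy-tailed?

Higher excess kurtosis ⇒ heavier tails relative to the normal distribution.
5.39 vs 2.82: the larger is 5.39, so I has heavier tails.

I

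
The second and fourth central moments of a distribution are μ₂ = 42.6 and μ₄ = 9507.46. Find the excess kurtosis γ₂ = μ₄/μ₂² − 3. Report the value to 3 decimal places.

μ₂² = 42.6² = 1814.76000
μ₄/μ₂² = 9507.46 / 1814.76000 = 5.23896
γ₂ = 5.23896 − 3 ≈ 2.239

2.239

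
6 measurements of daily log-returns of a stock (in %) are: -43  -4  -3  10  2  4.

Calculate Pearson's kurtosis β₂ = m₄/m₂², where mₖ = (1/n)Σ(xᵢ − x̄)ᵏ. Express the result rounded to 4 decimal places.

x̄ = -5.6667
Σ(xᵢ − x̄)² = 1801.3333 ⇒ m₂ = 300.22222
Σ(xᵢ − x̄)⁴ = 2015104.4444 ⇒ m₄ = 335850.74074
m₂² = 90133.38272
β₂ = m₄/m₂² = 335850.74074 / 90133.38272 ≈ 3.7262

3.7262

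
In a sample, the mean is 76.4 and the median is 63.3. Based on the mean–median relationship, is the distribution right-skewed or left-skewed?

mean − median = 76.4 − 63.3 = 13.1
mean > median ⇒ the longer tail is on the right ⇒ right-skewed (positively skewed).

right-skewed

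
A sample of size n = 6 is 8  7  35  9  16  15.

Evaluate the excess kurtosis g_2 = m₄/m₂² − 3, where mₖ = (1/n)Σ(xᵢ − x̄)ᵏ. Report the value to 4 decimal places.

0.3281

x̄ = 15.0000
Σ(xᵢ − x̄)² = 550.0000 ⇒ m₂ = 91.66667
Σ(xᵢ − x̄)⁴ = 167794.0000 ⇒ m₄ = 27965.66667
m₂² = 8402.77778
g_2 = m₄/m₂² − 3 = 3.32815 − 3 ≈ 0.3281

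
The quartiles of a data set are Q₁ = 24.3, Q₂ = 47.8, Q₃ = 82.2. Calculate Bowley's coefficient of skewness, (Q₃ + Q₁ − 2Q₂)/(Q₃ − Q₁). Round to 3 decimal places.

numerator: Q₃ + Q₁ − 2Q₂ = 82.2 + 24.3 − 2×47.8 = 10.9000
denominator: Q₃ − Q₁ = 82.2 − 24.3 = 57.9000
Bowley skewness = 10.9000 / 57.9000 ≈ 0.188

0.188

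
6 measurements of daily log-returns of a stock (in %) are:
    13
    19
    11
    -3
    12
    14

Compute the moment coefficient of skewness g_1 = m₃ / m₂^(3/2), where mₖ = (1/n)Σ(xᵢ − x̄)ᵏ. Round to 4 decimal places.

x̄ = (13 + 19 + 11 - 3 + 12 + 14) / 6 = 11.0000
deviations (xᵢ − x̄): 2.0000, 8.0000, 0.0000, -14.0000, 1.0000, 3.0000
Σ(xᵢ − x̄)² = 274.0000 ⇒ m₂ = 274.0000/6 = 45.66667
Σ(xᵢ − x̄)³ = -2196.0000 ⇒ m₃ = -2196.0000/6 = -366.00000
m₂^(3/2) = 45.66667^(1.5) = 308.60217
g_1 = m₃ / m₂^(3/2) = -366.00000 / 308.60217 ≈ -1.1860

-1.1860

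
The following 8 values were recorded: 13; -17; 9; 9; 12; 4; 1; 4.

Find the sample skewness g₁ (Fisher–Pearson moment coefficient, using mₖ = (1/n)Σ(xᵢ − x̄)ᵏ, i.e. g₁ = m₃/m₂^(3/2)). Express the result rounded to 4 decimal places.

-1.4753

x̄ = (13 - 17 + 9 + 9 + 12 + 4 + 1 + 4) / 8 = 4.3750
deviations (xᵢ − x̄): 8.6250, -21.3750, 4.6250, 4.6250, 7.6250, -0.3750, -3.3750, -0.3750
Σ(xᵢ − x̄)² = 643.8750 ⇒ m₂ = 643.8750/8 = 80.48438
Σ(xᵢ − x̄)³ = -8521.7813 ⇒ m₃ = -8521.7813/8 = -1065.22266
m₂^(3/2) = 80.48438^(1.5) = 722.05015
g₁ = m₃ / m₂^(3/2) = -1065.22266 / 722.05015 ≈ -1.4753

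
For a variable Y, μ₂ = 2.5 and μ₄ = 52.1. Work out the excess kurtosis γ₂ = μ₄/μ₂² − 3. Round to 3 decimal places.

μ₂² = 2.5² = 6.25000
μ₄/μ₂² = 52.1 / 6.25000 = 8.33600
γ₂ = 8.33600 − 3 ≈ 5.336

5.336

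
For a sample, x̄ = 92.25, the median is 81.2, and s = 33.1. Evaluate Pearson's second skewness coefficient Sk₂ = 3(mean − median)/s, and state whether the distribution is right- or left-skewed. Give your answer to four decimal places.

Sk₂ = 3(92.25 − 81.2) / 33.1 = 3 × 11.0500 / 33.1
    = 33.1500 / 33.1 ≈ 1.0015
Sk₂ > 0 ⇒ mean > median ⇒ right-skewed (positive skew).

1.0015, right-skewed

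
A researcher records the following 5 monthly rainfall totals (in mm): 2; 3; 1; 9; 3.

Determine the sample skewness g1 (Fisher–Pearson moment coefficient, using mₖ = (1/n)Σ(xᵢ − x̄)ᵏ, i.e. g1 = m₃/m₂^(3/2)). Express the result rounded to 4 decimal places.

1.2332

x̄ = (2 + 3 + 1 + 9 + 3) / 5 = 3.6000
deviations (xᵢ − x̄): -1.6000, -0.6000, -2.6000, 5.4000, -0.6000
Σ(xᵢ − x̄)² = 39.2000 ⇒ m₂ = 39.2000/5 = 7.84000
Σ(xᵢ − x̄)³ = 135.3600 ⇒ m₃ = 135.3600/5 = 27.07200
m₂^(3/2) = 7.84000^(1.5) = 21.95200
g1 = m₃ / m₂^(3/2) = 27.07200 / 21.95200 ≈ 1.2332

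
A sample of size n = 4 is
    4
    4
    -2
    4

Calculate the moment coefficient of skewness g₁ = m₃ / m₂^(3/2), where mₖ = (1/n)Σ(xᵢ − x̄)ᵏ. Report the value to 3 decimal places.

x̄ = (4 + 4 - 2 + 4) / 4 = 2.5000
deviations (xᵢ − x̄): 1.5000, 1.5000, -4.5000, 1.5000
Σ(xᵢ − x̄)² = 27.0000 ⇒ m₂ = 27.0000/4 = 6.75000
Σ(xᵢ − x̄)³ = -81.0000 ⇒ m₃ = -81.0000/4 = -20.25000
m₂^(3/2) = 6.75000^(1.5) = 17.53701
g₁ = m₃ / m₂^(3/2) = -20.25000 / 17.53701 ≈ -1.155

-1.155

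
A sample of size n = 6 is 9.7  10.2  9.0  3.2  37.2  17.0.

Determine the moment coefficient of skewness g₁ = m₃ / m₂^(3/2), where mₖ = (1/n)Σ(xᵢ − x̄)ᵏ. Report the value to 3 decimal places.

1.286

x̄ = (9.7 + 10.2 + 9.0 + 3.2 + 37.2 + 17.0) / 6 = 14.3833
deviations (xᵢ − x̄): -4.6833, -4.1833, -5.3833, -11.1833, 22.8167, 2.6167
Σ(xᵢ − x̄)² = 720.9283 ⇒ m₂ = 720.9283/6 = 120.15472
Σ(xᵢ − x̄)³ = 10165.6714 ⇒ m₃ = 10165.6714/6 = 1694.27857
m₂^(3/2) = 120.15472^(1.5) = 1317.07730
g₁ = m₃ / m₂^(3/2) = 1694.27857 / 1317.07730 ≈ 1.286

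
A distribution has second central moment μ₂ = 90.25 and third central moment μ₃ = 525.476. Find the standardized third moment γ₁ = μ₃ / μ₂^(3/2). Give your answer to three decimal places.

0.613

σ = √μ₂ = √90.25 = 9.50000
σ³ = μ₂^(3/2) = 857.37500
γ₁ = μ₃/σ³ = 525.476 / 857.37500 ≈ 0.613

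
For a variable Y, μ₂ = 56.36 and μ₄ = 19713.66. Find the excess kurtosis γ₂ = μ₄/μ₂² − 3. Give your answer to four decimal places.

μ₂² = 56.36² = 3176.44960
μ₄/μ₂² = 19713.66 / 3176.44960 = 6.20619
γ₂ = 6.20619 − 3 ≈ 3.2062

3.2062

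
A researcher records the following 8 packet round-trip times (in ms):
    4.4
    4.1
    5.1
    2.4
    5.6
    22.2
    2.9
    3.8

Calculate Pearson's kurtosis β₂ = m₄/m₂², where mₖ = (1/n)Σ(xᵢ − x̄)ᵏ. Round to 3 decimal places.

5.850

x̄ = 6.3125
Σ(xᵢ − x̄)² = 296.2087 ⇒ m₂ = 37.02609
Σ(xᵢ − x̄)⁴ = 64161.6927 ⇒ m₄ = 8020.21159
m₂² = 1370.93162
β₂ = m₄/m₂² = 8020.21159 / 1370.93162 ≈ 5.850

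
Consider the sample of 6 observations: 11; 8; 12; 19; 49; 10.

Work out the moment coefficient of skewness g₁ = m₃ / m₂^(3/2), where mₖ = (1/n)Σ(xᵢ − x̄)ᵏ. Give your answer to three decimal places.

1.576

x̄ = (11 + 8 + 12 + 19 + 49 + 10) / 6 = 18.1667
deviations (xᵢ − x̄): -7.1667, -10.1667, -6.1667, 0.8333, 30.8333, -8.1667
Σ(xᵢ − x̄)² = 1210.8333 ⇒ m₂ = 1210.8333/6 = 201.80556
Σ(xᵢ − x̄)³ = 27115.5556 ⇒ m₃ = 27115.5556/6 = 4519.25926
m₂^(3/2) = 201.80556^(1.5) = 2866.81506
g₁ = m₃ / m₂^(3/2) = 4519.25926 / 2866.81506 ≈ 1.576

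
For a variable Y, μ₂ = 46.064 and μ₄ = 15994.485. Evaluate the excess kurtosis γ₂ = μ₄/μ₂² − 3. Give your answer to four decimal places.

μ₂² = 46.064² = 2121.89210
μ₄/μ₂² = 15994.485 / 2121.89210 = 7.53784
γ₂ = 7.53784 − 3 ≈ 4.5378

4.5378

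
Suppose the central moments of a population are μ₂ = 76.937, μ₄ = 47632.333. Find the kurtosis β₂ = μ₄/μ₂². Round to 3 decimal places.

8.047

μ₂² = 76.937² = 5919.30197
μ₄/μ₂² = 47632.333 / 5919.30197 = 8.04695
β₂ ≈ 8.047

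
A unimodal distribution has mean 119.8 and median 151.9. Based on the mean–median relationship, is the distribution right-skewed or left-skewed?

mean − median = 119.8 − 151.9 = -32.1
mean < median ⇒ the longer tail is on the left ⇒ left-skewed (negatively skewed).

left-skewed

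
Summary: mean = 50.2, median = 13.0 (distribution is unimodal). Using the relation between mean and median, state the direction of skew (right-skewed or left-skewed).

right-skewed

mean − median = 50.2 − 13.0 = 37.2
mean > median ⇒ the longer tail is on the right ⇒ right-skewed (positively skewed).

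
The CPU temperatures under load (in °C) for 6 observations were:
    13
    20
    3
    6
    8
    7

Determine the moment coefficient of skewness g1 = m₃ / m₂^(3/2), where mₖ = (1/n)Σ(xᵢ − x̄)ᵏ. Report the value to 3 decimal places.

0.838

x̄ = (13 + 20 + 3 + 6 + 8 + 7) / 6 = 9.5000
deviations (xᵢ − x̄): 3.5000, 10.5000, -6.5000, -3.5000, -1.5000, -2.5000
Σ(xᵢ − x̄)² = 185.5000 ⇒ m₂ = 185.5000/6 = 30.91667
Σ(xᵢ − x̄)³ = 864.0000 ⇒ m₃ = 864.0000/6 = 144.00000
m₂^(3/2) = 30.91667^(1.5) = 171.90519
g1 = m₃ / m₂^(3/2) = 144.00000 / 171.90519 ≈ 0.838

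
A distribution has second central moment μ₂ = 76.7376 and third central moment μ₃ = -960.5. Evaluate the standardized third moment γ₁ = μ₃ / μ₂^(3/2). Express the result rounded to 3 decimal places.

σ = √μ₂ = √76.7376 = 8.76000
σ³ = μ₂^(3/2) = 672.22138
γ₁ = μ₃/σ³ = -960.5 / 672.22138 ≈ -1.429

-1.429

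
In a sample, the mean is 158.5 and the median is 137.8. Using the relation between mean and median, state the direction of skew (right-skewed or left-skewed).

mean − median = 158.5 − 137.8 = 20.7
mean > median ⇒ the longer tail is on the right ⇒ right-skewed (positively skewed).

right-skewed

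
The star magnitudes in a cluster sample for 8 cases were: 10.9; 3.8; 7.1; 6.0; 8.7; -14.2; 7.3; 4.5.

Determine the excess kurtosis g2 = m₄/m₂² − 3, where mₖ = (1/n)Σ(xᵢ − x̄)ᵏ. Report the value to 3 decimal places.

2.252

x̄ = 4.2625
Σ(xᵢ − x̄)² = 425.1787 ⇒ m₂ = 53.14734
Σ(xᵢ − x̄)⁴ = 118676.0354 ⇒ m₄ = 14834.50443
m₂² = 2824.64015
g2 = m₄/m₂² − 3 = 5.25182 − 3 ≈ 2.252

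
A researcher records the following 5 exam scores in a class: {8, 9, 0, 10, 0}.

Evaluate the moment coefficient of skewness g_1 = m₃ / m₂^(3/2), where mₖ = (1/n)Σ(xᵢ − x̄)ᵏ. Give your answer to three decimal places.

-0.347

x̄ = (8 + 9 + 0 + 10 + 0) / 5 = 5.4000
deviations (xᵢ − x̄): 2.6000, 3.6000, -5.4000, 4.6000, -5.4000
Σ(xᵢ − x̄)² = 99.2000 ⇒ m₂ = 99.2000/5 = 19.84000
Σ(xᵢ − x̄)³ = -153.3600 ⇒ m₃ = -153.3600/5 = -30.67200
m₂^(3/2) = 19.84000^(1.5) = 88.37156
g_1 = m₃ / m₂^(3/2) = -30.67200 / 88.37156 ≈ -0.347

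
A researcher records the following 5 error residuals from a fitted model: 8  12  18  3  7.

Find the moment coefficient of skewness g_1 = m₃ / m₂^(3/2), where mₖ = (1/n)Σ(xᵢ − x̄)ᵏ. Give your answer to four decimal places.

x̄ = (8 + 12 + 18 + 3 + 7) / 5 = 9.6000
deviations (xᵢ − x̄): -1.6000, 2.4000, 8.4000, -6.6000, -2.6000
Σ(xᵢ − x̄)² = 129.2000 ⇒ m₂ = 129.2000/5 = 25.84000
Σ(xᵢ − x̄)³ = 297.3600 ⇒ m₃ = 297.3600/5 = 59.47200
m₂^(3/2) = 25.84000^(1.5) = 131.35263
g_1 = m₃ / m₂^(3/2) = 59.47200 / 131.35263 ≈ 0.4528

0.4528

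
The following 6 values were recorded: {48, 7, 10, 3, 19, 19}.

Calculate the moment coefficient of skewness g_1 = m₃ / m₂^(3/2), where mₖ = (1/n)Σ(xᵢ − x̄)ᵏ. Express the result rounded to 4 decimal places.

1.1913

x̄ = (48 + 7 + 10 + 3 + 19 + 19) / 6 = 17.6667
deviations (xᵢ − x̄): 30.3333, -10.6667, -7.6667, -14.6667, 1.3333, 1.3333
Σ(xᵢ − x̄)² = 1311.3333 ⇒ m₂ = 1311.3333/6 = 218.55556
Σ(xᵢ − x̄)³ = 23095.5556 ⇒ m₃ = 23095.5556/6 = 3849.25926
m₂^(3/2) = 218.55556^(1.5) = 3231.04328
g_1 = m₃ / m₂^(3/2) = 3849.25926 / 3231.04328 ≈ 1.1913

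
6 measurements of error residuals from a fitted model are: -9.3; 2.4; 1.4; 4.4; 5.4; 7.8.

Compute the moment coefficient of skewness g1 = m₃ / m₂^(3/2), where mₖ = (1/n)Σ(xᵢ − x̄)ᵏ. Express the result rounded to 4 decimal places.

-1.2295

x̄ = (-9.3 + 2.4 + 1.4 + 4.4 + 5.4 + 7.8) / 6 = 2.0167
deviations (xᵢ − x̄): -11.3167, 0.3833, -0.6167, 2.3833, 3.3833, 5.7833
Σ(xᵢ − x̄)² = 179.1683 ⇒ m₂ = 179.1683/6 = 29.86139
Σ(xᵢ − x̄)³ = -1203.7674 ⇒ m₃ = -1203.7674/6 = -200.62791
m₂^(3/2) = 29.86139^(1.5) = 163.17928
g1 = m₃ / m₂^(3/2) = -200.62791 / 163.17928 ≈ -1.2295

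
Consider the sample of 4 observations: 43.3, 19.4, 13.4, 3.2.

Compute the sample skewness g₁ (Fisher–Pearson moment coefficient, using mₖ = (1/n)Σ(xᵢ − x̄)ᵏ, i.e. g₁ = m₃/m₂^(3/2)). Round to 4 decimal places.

0.6306

x̄ = (43.3 + 19.4 + 13.4 + 3.2) / 4 = 19.8250
deviations (xᵢ − x̄): 23.4750, -0.4250, -6.4250, -16.6250
Σ(xᵢ − x̄)² = 868.9275 ⇒ m₂ = 868.9275/4 = 217.23187
Σ(xᵢ − x̄)³ = 8076.2014 ⇒ m₃ = 8076.2014/4 = 2019.05034
m₂^(3/2) = 217.23187^(1.5) = 3201.73458
g₁ = m₃ / m₂^(3/2) = 2019.05034 / 3201.73458 ≈ 0.6306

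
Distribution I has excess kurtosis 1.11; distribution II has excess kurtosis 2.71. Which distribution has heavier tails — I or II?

II

Higher excess kurtosis ⇒ heavier tails relative to the normal distribution.
1.11 vs 2.71: the larger is 2.71, so II has heavier tails.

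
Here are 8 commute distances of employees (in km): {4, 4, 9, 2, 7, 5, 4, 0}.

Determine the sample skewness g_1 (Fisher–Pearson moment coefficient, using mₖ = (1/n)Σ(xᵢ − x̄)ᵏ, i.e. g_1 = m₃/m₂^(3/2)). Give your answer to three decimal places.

x̄ = (4 + 4 + 9 + 2 + 7 + 5 + 4 + 0) / 8 = 4.3750
deviations (xᵢ − x̄): -0.3750, -0.3750, 4.6250, -2.3750, 2.6250, 0.6250, -0.3750, -4.3750
Σ(xᵢ − x̄)² = 53.8750 ⇒ m₂ = 53.8750/8 = 6.73438
Σ(xᵢ − x̄)³ = 19.9688 ⇒ m₃ = 19.9688/8 = 2.49609
m₂^(3/2) = 6.73438^(1.5) = 17.47616
g_1 = m₃ / m₂^(3/2) = 2.49609 / 17.47616 ≈ 0.143

0.143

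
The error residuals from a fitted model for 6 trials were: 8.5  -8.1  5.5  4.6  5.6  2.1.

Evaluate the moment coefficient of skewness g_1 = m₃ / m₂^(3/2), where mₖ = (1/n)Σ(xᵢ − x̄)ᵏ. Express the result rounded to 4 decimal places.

-1.3078

x̄ = (8.5 - 8.1 + 5.5 + 4.6 + 5.6 + 2.1) / 6 = 3.0333
deviations (xᵢ − x̄): 5.4667, -11.1333, 2.4667, 1.5667, 2.5667, -0.9333
Σ(xᵢ − x̄)² = 169.8333 ⇒ m₂ = 169.8333/6 = 28.30556
Σ(xᵢ − x̄)³ = -1181.6716 ⇒ m₃ = -1181.6716/6 = -196.94526
m₂^(3/2) = 28.30556^(1.5) = 150.59395
g_1 = m₃ / m₂^(3/2) = -196.94526 / 150.59395 ≈ -1.3078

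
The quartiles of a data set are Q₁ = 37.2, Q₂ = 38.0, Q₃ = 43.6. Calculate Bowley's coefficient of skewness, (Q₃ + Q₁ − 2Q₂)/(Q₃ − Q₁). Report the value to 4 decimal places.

numerator: Q₃ + Q₁ − 2Q₂ = 43.6 + 37.2 − 2×38.0 = 4.8000
denominator: Q₃ − Q₁ = 43.6 − 37.2 = 6.4000
Bowley skewness = 4.8000 / 6.4000 ≈ 0.7500

0.7500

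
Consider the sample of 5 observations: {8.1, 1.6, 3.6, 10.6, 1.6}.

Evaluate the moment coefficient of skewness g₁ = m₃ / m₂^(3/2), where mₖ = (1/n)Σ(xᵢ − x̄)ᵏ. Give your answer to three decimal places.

x̄ = (8.1 + 1.6 + 3.6 + 10.6 + 1.6) / 5 = 5.1000
deviations (xᵢ − x̄): 3.0000, -3.5000, -1.5000, 5.5000, -3.5000
Σ(xᵢ − x̄)² = 66.0000 ⇒ m₂ = 66.0000/5 = 13.20000
Σ(xᵢ − x̄)³ = 104.2500 ⇒ m₃ = 104.2500/5 = 20.85000
m₂^(3/2) = 13.20000^(1.5) = 47.95798
g₁ = m₃ / m₂^(3/2) = 20.85000 / 47.95798 ≈ 0.435

0.435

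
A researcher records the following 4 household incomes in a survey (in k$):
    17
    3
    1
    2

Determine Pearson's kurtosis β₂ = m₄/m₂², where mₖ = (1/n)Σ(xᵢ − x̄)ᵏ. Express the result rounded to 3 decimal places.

2.302

x̄ = 5.7500
Σ(xᵢ − x̄)² = 170.7500 ⇒ m₂ = 42.68750
Σ(xᵢ − x̄)⁴ = 16782.0781 ⇒ m₄ = 4195.51953
m₂² = 1822.22266
β₂ = m₄/m₂² = 4195.51953 / 1822.22266 ≈ 2.302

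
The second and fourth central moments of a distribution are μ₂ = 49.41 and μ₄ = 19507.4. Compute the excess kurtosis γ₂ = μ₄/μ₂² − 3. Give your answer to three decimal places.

4.990

μ₂² = 49.41² = 2441.34810
μ₄/μ₂² = 19507.4 / 2441.34810 = 7.99042
γ₂ = 7.99042 − 3 ≈ 4.990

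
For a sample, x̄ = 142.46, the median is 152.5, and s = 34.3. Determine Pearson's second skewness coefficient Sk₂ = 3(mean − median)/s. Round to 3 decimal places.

Sk₂ = 3(142.46 − 152.5) / 34.3 = 3 × -10.0400 / 34.3
    = -30.1200 / 34.3 ≈ -0.878

-0.878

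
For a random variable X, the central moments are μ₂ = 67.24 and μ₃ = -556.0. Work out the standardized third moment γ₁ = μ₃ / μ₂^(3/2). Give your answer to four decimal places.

-1.0084

σ = √μ₂ = √67.24 = 8.20000
σ³ = μ₂^(3/2) = 551.36800
γ₁ = μ₃/σ³ = -556.0 / 551.36800 ≈ -1.0084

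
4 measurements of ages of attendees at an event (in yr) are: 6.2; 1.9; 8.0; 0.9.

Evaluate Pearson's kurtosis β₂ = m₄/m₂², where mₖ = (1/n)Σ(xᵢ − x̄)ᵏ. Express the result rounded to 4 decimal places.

1.2311

x̄ = 4.2500
Σ(xᵢ − x̄)² = 34.6100 ⇒ m₂ = 8.65250
Σ(xᵢ − x̄)⁴ = 368.6554 ⇒ m₄ = 92.16386
m₂² = 74.86576
β₂ = m₄/m₂² = 92.16386 / 74.86576 ≈ 1.2311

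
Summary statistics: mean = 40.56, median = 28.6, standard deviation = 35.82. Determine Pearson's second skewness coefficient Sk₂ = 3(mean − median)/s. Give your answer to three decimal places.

1.002

Sk₂ = 3(40.56 − 28.6) / 35.82 = 3 × 11.9600 / 35.82
    = 35.8800 / 35.82 ≈ 1.002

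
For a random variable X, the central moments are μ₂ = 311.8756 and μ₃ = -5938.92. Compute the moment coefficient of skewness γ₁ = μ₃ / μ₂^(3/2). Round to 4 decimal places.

-1.0783

σ = √μ₂ = √311.8756 = 17.66000
σ³ = μ₂^(3/2) = 5507.72310
γ₁ = μ₃/σ³ = -5938.92 / 5507.72310 ≈ -1.0783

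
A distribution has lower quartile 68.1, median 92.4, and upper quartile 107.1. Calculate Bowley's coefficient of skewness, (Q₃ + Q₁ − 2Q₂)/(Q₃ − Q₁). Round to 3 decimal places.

-0.246

numerator: Q₃ + Q₁ − 2Q₂ = 107.1 + 68.1 − 2×92.4 = -9.6000
denominator: Q₃ − Q₁ = 107.1 − 68.1 = 39.0000
Bowley skewness = -9.6000 / 39.0000 ≈ -0.246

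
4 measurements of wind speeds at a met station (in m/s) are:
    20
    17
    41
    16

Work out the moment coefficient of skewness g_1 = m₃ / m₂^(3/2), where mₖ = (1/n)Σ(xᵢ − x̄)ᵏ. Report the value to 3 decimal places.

x̄ = (20 + 17 + 41 + 16) / 4 = 23.5000
deviations (xᵢ − x̄): -3.5000, -6.5000, 17.5000, -7.5000
Σ(xᵢ − x̄)² = 417.0000 ⇒ m₂ = 417.0000/4 = 104.25000
Σ(xᵢ − x̄)³ = 4620.0000 ⇒ m₃ = 4620.0000/4 = 1155.00000
m₂^(3/2) = 104.25000^(1.5) = 1064.42262
g_1 = m₃ / m₂^(3/2) = 1155.00000 / 1064.42262 ≈ 1.085

1.085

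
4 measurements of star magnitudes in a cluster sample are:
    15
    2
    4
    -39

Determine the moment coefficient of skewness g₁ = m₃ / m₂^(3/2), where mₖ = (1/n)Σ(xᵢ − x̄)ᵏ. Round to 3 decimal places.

-0.947

x̄ = (15 + 2 + 4 - 39) / 4 = -4.5000
deviations (xᵢ − x̄): 19.5000, 6.5000, 8.5000, -34.5000
Σ(xᵢ − x̄)² = 1685.0000 ⇒ m₂ = 1685.0000/4 = 421.25000
Σ(xᵢ − x̄)³ = -32760.0000 ⇒ m₃ = -32760.0000/4 = -8190.00000
m₂^(3/2) = 421.25000^(1.5) = 8645.89329
g₁ = m₃ / m₂^(3/2) = -8190.00000 / 8645.89329 ≈ -0.947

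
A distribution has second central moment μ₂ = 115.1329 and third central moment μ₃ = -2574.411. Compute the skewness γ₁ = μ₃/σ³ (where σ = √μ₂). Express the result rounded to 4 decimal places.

σ = √μ₂ = √115.1329 = 10.73000
σ³ = μ₂^(3/2) = 1235.37602
γ₁ = μ₃/σ³ = -2574.411 / 1235.37602 ≈ -2.0839

-2.0839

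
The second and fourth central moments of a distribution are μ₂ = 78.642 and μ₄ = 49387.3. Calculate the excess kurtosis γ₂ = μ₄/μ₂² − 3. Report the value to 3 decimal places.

μ₂² = 78.642² = 6184.56416
μ₄/μ₂² = 49387.3 / 6184.56416 = 7.98557
γ₂ = 7.98557 − 3 ≈ 4.986

4.986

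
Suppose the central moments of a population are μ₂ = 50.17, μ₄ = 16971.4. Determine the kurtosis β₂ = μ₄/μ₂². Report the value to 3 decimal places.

μ₂² = 50.17² = 2517.02890
μ₄/μ₂² = 16971.4 / 2517.02890 = 6.74263
β₂ ≈ 6.743

6.743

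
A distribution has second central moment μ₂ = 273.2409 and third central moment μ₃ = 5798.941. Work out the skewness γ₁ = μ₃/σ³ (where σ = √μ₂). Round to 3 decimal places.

1.284

σ = √μ₂ = √273.2409 = 16.53000
σ³ = μ₂^(3/2) = 4516.67208
γ₁ = μ₃/σ³ = 5798.941 / 4516.67208 ≈ 1.284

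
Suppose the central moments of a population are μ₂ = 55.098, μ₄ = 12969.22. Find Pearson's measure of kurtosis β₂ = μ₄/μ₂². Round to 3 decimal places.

μ₂² = 55.098² = 3035.78960
μ₄/μ₂² = 12969.22 / 3035.78960 = 4.27211
β₂ ≈ 4.272

4.272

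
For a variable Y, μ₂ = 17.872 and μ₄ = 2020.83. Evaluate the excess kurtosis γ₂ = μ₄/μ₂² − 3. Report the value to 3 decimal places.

μ₂² = 17.872² = 319.40838
μ₄/μ₂² = 2020.83 / 319.40838 = 6.32679
γ₂ = 6.32679 − 3 ≈ 3.327

3.327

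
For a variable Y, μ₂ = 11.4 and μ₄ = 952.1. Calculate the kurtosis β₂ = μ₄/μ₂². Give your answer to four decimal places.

μ₂² = 11.4² = 129.96000
μ₄/μ₂² = 952.1 / 129.96000 = 7.32610
β₂ ≈ 7.3261

7.3261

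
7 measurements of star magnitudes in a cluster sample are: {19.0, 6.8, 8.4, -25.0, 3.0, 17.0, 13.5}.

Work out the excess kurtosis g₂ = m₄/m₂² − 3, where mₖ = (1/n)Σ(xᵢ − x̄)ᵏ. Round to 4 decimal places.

0.9234

x̄ = 6.1000
Σ(xᵢ − x̄)² = 1322.5800 ⇒ m₂ = 188.94000
Σ(xᵢ − x̄)⁴ = 980422.5222 ⇒ m₄ = 140060.36031
m₂² = 35698.32360
g₂ = m₄/m₂² − 3 = 3.92344 − 3 ≈ 0.9234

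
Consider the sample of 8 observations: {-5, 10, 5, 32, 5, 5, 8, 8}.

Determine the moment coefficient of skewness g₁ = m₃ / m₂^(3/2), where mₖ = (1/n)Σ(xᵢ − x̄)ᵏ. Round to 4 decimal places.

x̄ = (-5 + 10 + 5 + 32 + 5 + 5 + 8 + 8) / 8 = 8.5000
deviations (xᵢ − x̄): -13.5000, 1.5000, -3.5000, 23.5000, -3.5000, -3.5000, -0.5000, -0.5000
Σ(xᵢ − x̄)² = 774.0000 ⇒ m₂ = 774.0000/8 = 96.75000
Σ(xᵢ − x̄)³ = 10392.0000 ⇒ m₃ = 10392.0000/8 = 1299.00000
m₂^(3/2) = 96.75000^(1.5) = 951.64827
g₁ = m₃ / m₂^(3/2) = 1299.00000 / 951.64827 ≈ 1.3650

1.3650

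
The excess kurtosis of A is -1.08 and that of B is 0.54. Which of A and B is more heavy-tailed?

B

Higher excess kurtosis ⇒ heavier tails relative to the normal distribution.
-1.08 vs 0.54: the larger is 0.54, so B has heavier tails. (B is leptokurtic — heavier-than-normal tails; the other is platykurtic.)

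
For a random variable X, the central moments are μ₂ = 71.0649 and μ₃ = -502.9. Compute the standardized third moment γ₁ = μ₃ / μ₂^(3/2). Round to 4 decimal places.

-0.8395

σ = √μ₂ = √71.0649 = 8.43000
σ³ = μ₂^(3/2) = 599.07711
γ₁ = μ₃/σ³ = -502.9 / 599.07711 ≈ -0.8395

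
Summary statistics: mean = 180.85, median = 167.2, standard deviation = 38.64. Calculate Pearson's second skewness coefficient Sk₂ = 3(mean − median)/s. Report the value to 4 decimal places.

1.0598

Sk₂ = 3(180.85 − 167.2) / 38.64 = 3 × 13.6500 / 38.64
    = 40.9500 / 38.64 ≈ 1.0598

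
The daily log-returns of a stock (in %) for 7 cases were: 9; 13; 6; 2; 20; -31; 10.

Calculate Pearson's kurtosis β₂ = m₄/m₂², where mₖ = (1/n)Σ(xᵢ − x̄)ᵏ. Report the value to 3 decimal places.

x̄ = 4.1429
Σ(xᵢ − x̄)² = 1630.8571 ⇒ m₂ = 232.97959
Σ(xᵢ − x̄)⁴ = 1596422.7055 ⇒ m₄ = 228060.38651
m₂² = 54279.49021
β₂ = m₄/m₂² = 228060.38651 / 54279.49021 ≈ 4.202

4.202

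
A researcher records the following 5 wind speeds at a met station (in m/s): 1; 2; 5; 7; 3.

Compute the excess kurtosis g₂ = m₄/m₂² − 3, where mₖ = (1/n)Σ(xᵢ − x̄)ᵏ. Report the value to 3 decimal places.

-1.236

x̄ = 3.6000
Σ(xᵢ − x̄)² = 23.2000 ⇒ m₂ = 4.64000
Σ(xᵢ − x̄)⁴ = 189.8560 ⇒ m₄ = 37.97120
m₂² = 21.52960
g₂ = m₄/m₂² − 3 = 1.76367 − 3 ≈ -1.236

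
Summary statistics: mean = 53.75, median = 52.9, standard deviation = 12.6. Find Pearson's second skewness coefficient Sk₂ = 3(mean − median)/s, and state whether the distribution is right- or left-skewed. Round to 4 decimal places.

0.2024, right-skewed

Sk₂ = 3(53.75 − 52.9) / 12.6 = 3 × 0.8500 / 12.6
    = 2.5500 / 12.6 ≈ 0.2024
Sk₂ > 0 ⇒ mean > median ⇒ right-skewed (positive skew).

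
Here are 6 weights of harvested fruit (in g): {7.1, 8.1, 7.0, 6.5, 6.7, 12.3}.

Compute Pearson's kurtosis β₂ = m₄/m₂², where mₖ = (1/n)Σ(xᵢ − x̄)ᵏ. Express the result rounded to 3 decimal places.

3.742

x̄ = 7.9500
Σ(xᵢ − x̄)² = 24.2350 ⇒ m₂ = 4.03917
Σ(xᵢ − x̄)⁴ = 366.2599 ⇒ m₄ = 61.04332
m₂² = 16.31487
β₂ = m₄/m₂² = 61.04332 / 16.31487 ≈ 3.742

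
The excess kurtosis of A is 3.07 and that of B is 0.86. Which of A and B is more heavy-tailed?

Higher excess kurtosis ⇒ heavier tails relative to the normal distribution.
3.07 vs 0.86: the larger is 3.07, so A has heavier tails.

A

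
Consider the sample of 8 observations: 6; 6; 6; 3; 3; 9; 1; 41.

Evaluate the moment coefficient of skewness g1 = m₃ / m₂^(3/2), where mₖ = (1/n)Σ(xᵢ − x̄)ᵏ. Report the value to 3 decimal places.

x̄ = (6 + 6 + 6 + 3 + 3 + 9 + 1 + 41) / 8 = 9.3750
deviations (xᵢ − x̄): -3.3750, -3.3750, -3.3750, -6.3750, -6.3750, -0.3750, -8.3750, 31.6250
Σ(xᵢ − x̄)² = 1185.8750 ⇒ m₂ = 1185.8750/8 = 148.23438
Σ(xᵢ − x̄)³ = 30408.4688 ⇒ m₃ = 30408.4688/8 = 3801.05859
m₂^(3/2) = 148.23438^(1.5) = 1804.77634
g1 = m₃ / m₂^(3/2) = 3801.05859 / 1804.77634 ≈ 2.106

2.106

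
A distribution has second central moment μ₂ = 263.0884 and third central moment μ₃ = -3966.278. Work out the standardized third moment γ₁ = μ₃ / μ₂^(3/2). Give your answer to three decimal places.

-0.929

σ = √μ₂ = √263.0884 = 16.22000
σ³ = μ₂^(3/2) = 4267.29385
γ₁ = μ₃/σ³ = -3966.278 / 4267.29385 ≈ -0.929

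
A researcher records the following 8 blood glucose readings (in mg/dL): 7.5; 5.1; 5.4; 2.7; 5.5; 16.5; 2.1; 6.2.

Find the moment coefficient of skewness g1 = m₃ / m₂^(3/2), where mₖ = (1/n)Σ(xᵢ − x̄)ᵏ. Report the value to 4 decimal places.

1.5682

x̄ = (7.5 + 5.1 + 5.4 + 2.7 + 5.5 + 16.5 + 2.1 + 6.2) / 8 = 6.3750
deviations (xᵢ − x̄): 1.1250, -1.2750, -0.9750, -3.6750, -0.8750, 10.1250, -4.2750, -0.1750
Σ(xᵢ − x̄)² = 138.9350 ⇒ m₂ = 138.9350/8 = 17.36688
Σ(xᵢ − x̄)³ = 907.9583 ⇒ m₃ = 907.9583/8 = 113.49478
m₂^(3/2) = 17.36688^(1.5) = 72.37399
g1 = m₃ / m₂^(3/2) = 113.49478 / 72.37399 ≈ 1.5682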